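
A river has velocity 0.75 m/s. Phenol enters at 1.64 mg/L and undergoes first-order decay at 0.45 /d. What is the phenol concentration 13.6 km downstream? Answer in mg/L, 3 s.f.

Travel time t = 13.6 km / 0.75 m/s = 1.36e+04/0.75 = 1.813e+04 s = 0.2099 d.
First-order decay: C = 1.64·exp(−0.45·0.2099) = 1.64·0.9099 = 1.492 mg/L.

1.49 mg/L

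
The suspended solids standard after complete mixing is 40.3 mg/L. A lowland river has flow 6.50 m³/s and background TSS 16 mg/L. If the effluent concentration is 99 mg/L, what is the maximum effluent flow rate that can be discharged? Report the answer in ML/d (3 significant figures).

232 ML/d

Mass balance at complete mixing: C_std·(Q_w + Q_r) = Q_w·C_e + Q_r·C_b.
Rearranging, Q_w = Q_r·(C_std − C_b)/(C_e − C_std) = 6.50·(40.3 − 16) / (99 − 40.3) = 2.691 m³/s.
= 232.5 ML/d.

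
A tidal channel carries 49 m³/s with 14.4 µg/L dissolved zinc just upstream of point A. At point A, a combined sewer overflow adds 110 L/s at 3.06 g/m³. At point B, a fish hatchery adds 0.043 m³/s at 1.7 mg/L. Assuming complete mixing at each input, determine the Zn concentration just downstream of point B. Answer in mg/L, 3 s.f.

14.4 µg/L = 0.0144 mg/L.
110 L/s = 0.11 m³/s.
After input A: C = (49·0.0144 + 0.11·3.06) / 49.11 = 0.02122 mg/L.
After input B: C = (49.11·0.02122 + 0.043·1.7) / 49.15 = 0.02269 mg/L.

0.0227 mg/L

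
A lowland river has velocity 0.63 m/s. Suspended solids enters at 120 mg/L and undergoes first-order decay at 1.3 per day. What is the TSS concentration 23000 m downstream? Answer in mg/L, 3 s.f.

Travel time t = 23000 m / 0.63 m/s = 2.3e+04/0.63 = 3.651e+04 s = 0.4225 d.
First-order decay: C = 120·exp(−1.3·0.4225) = 120·0.5773 = 69.28 mg/L.

69.3 mg/L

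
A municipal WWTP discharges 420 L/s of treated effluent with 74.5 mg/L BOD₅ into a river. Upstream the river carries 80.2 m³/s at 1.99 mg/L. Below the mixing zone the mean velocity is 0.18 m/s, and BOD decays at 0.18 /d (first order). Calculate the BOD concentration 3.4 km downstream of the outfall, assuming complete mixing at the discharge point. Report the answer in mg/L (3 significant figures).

2.28 mg/L

420 L/s = 0.42 m³/s.
After complete mixing, C₀ = (0.42·74.5 + 80.2·1.99) / 80.62 = 2.368 mg/L.
Travel time t = 3400 m / 0.18 m/s = 1.889e+04 s = 0.2186 d.
C = 2.368·exp(−0.18·0.2186) = 2.368·0.9614 = 2.276 mg/L.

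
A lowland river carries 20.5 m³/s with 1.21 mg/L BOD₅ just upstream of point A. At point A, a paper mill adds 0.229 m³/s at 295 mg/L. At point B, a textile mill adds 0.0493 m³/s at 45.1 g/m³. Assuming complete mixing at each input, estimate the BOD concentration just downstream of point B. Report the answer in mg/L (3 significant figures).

After input A: C = (20.5·1.21 + 0.229·295) / 20.73 = 4.456 mg/L.
After input B: C = (20.73·4.456 + 0.0493·45.1) / 20.78 = 4.552 mg/L.

4.55 mg/L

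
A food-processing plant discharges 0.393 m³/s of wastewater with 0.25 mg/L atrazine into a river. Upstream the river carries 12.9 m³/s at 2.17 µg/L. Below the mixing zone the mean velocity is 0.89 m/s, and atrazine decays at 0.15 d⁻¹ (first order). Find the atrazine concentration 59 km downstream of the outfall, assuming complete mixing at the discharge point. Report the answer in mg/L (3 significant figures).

2.17 µg/L = 0.00217 mg/L.
After complete mixing, C₀ = (0.393·0.25 + 12.9·0.00217) / 13.29 = 0.009497 mg/L.
Travel time t = 5.9e+04 m / 0.89 m/s = 6.629e+04 s = 0.7673 d.
C = 0.009497·exp(−0.15·0.7673) = 0.009497·0.8913 = 0.008464 mg/L.

0.00846 mg/L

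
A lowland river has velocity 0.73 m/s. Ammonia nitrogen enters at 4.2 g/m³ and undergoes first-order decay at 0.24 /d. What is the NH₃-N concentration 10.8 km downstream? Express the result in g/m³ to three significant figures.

4.03 g/m³

Travel time t = 10.8 km / 0.73 m/s = 1.08e+04/0.73 = 1.479e+04 s = 0.1712 d.
First-order decay: C = 4.2·exp(−0.24·0.1712) = 4.2·0.9597 = 4.031 g/m³.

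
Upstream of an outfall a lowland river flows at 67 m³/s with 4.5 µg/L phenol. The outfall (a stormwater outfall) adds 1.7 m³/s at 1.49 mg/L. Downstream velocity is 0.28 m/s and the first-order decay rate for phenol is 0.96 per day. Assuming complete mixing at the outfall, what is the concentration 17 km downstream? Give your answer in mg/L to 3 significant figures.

0.0210 mg/L

4.5 µg/L = 0.0045 mg/L.
After complete mixing, C₀ = (1.7·1.49 + 67·0.0045) / 68.7 = 0.04126 mg/L.
Travel time t = 1.7e+04 m / 0.28 m/s = 6.071e+04 s = 0.7027 d.
C = 0.04126·exp(−0.96·0.7027) = 0.04126·0.5094 = 0.02102 mg/L.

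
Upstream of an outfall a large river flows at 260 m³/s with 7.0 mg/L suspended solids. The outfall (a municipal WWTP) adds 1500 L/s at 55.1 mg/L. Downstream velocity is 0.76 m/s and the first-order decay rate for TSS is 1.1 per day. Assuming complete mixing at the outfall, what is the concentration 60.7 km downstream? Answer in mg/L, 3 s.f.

2.63 mg/L

1500 L/s = 1.5 m³/s.
After complete mixing, C₀ = (1.5·55.1 + 260·7) / 261.5 = 7.276 mg/L.
Travel time t = 6.07e+04 m / 0.76 m/s = 7.987e+04 s = 0.9244 d.
C = 7.276·exp(−1.1·0.9244) = 7.276·0.3617 = 2.632 mg/L.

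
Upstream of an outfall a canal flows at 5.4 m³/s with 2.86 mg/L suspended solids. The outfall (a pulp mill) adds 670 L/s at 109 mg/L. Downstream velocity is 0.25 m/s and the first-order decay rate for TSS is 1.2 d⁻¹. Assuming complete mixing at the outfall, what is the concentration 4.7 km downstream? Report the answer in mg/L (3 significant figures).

11.2 mg/L

670 L/s = 0.67 m³/s.
After complete mixing, C₀ = (0.67·109 + 5.4·2.86) / 6.07 = 14.58 mg/L.
Travel time t = 4700 m / 0.25 m/s = 1.88e+04 s = 0.2176 d.
C = 14.58·exp(−1.2·0.2176) = 14.58·0.7702 = 11.23 mg/L.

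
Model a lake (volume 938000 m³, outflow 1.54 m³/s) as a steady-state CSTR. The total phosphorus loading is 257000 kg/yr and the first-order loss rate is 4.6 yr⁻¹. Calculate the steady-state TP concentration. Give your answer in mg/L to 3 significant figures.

4.86 mg/L

Outflow Q = 1.54 m³/s × 3.156e+07 s/yr = 4.86e+07 m³/yr.
Steady-state CSTR mass balance: W = Q·C + k·V·C, so C = W/(Q + kV).
Q + kV = 4.86e+07 + 4.6·938000 = 5.291e+07 m³/yr.
C = 257000/5.291e+07 = 0.004857 kg/m³ = 4.857 mg/L.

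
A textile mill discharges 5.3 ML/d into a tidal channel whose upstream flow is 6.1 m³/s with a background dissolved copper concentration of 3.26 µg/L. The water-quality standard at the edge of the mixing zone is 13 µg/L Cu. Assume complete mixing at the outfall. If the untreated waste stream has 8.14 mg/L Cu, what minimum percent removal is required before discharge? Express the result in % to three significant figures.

87.9 %

5.3 ML/d = 0.06134 m³/s.
3.26 µg/L = 0.00326 mg/L.
13 µg/L = 0.013 mg/L.
Mass balance: 0.013·6.161 = 0.06134·Cₑ + 6.1·0.00326.
Cₑ = (0.0801 − 0.01989) / 0.06134 = 0.9816 mg/L.
Required removal = 1 − 0.9816/8.14 = 87.94 %.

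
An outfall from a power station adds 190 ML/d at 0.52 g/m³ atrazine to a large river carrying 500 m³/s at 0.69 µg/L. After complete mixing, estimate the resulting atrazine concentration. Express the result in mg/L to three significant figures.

0.00296 mg/L

190 ML/d = 2.199 m³/s.
0.69 µg/L = 0.00069 mg/L.
Conservation of mass across the mixing zone: C = (2.199·0.52 + 500·0.00069) / (2.199 + 500) = 1.489/502.2 = 0.002964 mg/L.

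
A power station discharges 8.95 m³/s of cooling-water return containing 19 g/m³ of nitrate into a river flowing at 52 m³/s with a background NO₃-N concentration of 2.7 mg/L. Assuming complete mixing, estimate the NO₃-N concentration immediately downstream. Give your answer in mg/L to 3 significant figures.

Flow-weighted mixing gives C = (8.95·19 + 52·2.7) / (8.95 + 52) = 310.4/60.95 = 5.094 mg/L.

5.09 mg/L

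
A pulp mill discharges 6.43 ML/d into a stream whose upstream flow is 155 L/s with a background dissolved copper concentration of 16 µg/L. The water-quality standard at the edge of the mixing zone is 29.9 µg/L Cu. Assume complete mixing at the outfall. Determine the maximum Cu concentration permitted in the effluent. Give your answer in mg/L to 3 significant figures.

6.43 ML/d = 0.07442 m³/s.
155 L/s = 0.155 m³/s.
16 µg/L = 0.016 mg/L.
29.9 µg/L = 0.0299 mg/L.
Mass balance: 0.0299·0.2294 = 0.07442·Cₑ + 0.155·0.016.
Cₑ = (0.00686 − 0.00248) / 0.07442 = 0.05885 mg/L.

0.0589 mg/L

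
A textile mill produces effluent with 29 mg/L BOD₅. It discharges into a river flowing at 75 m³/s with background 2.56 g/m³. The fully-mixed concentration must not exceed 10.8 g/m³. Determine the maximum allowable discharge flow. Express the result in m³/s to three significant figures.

Mass balance at complete mixing: C_std·(Q_w + Q_r) = Q_w·C_e + Q_r·C_b.
Rearranging, Q_w = Q_r·(C_std − C_b)/(C_e − C_std) = 75·(10.8 − 2.56) / (29 − 10.8) = 33.96 m³/s.

34.0 m³/s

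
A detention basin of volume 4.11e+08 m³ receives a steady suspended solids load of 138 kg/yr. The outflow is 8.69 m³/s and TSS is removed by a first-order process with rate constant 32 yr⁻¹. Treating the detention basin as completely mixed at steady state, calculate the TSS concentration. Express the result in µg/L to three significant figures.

0.0103 µg/L

Outflow Q = 8.69 m³/s × 3.156e+07 s/yr = 2.742e+08 m³/yr.
Steady-state CSTR mass balance: W = Q·C + k·V·C, so C = W/(Q + kV).
Q + kV = 2.742e+08 + 32·4.11e+08 = 1.343e+10 m³/yr.
C = 138/1.343e+10 = 1.028e-08 kg/m³ = 1.028e-05 mg/L = 0.01028 µg/L.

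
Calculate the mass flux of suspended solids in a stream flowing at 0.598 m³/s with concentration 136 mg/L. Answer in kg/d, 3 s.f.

Mass flux = Q·C = 0.598 m³/s × 136 g/m³ = 81.33 g/s.
= 81.33 g/s × 86.4 = 7027 kg/d.

7030 kg/d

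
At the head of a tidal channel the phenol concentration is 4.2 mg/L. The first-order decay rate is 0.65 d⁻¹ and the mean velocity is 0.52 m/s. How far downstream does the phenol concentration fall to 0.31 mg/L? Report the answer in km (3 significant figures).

180 km

From C = C₀·e^(−kt), t = ln(C₀/C)/k = ln(4.2/0.31)/0.65 = 2.606/0.65 = 4.01 d.
Distance = v·t = 0.52 m/s × 3.464e+05 s = 1.801e+05 m = 180.1 km.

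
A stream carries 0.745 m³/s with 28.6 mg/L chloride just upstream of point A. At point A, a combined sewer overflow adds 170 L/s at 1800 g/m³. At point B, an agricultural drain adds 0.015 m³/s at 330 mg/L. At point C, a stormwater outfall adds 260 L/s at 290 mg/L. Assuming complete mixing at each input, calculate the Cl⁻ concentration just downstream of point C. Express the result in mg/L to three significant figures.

170 L/s = 0.17 m³/s.
After input A: C = (0.745·28.6 + 0.17·1800) / 0.915 = 357.7 mg/L.
After input B: C = (0.915·357.7 + 0.015·330) / 0.93 = 357.3 mg/L.
260 L/s = 0.26 m³/s.
After input C: C = (0.93·357.3 + 0.26·290) / 1.19 = 342.6 mg/L.

343 mg/L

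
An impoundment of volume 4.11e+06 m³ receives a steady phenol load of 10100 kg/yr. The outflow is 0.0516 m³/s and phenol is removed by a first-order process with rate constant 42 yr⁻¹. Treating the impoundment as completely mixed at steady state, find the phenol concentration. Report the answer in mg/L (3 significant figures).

0.0580 mg/L

Outflow Q = 0.0516 m³/s × 3.156e+07 s/yr = 1.628e+06 m³/yr.
Steady-state CSTR mass balance: W = Q·C + k·V·C, so C = W/(Q + kV).
Q + kV = 1.628e+06 + 42·4.11e+06 = 1.742e+08 m³/yr.
C = 10100/1.742e+08 = 5.796e-05 kg/m³ = 0.05796 mg/L.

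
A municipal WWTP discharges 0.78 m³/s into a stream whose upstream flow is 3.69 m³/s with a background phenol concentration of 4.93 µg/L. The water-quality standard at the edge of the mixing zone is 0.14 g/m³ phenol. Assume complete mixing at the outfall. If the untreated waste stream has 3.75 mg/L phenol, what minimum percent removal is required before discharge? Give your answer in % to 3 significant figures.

79.2 %

4.93 µg/L = 0.00493 mg/L.
Mass balance: 0.14·4.47 = 0.78·Cₑ + 3.69·0.00493.
Cₑ = (0.6258 − 0.01819) / 0.78 = 0.779 mg/L.
Required removal = 1 − 0.779/3.75 = 79.23 %.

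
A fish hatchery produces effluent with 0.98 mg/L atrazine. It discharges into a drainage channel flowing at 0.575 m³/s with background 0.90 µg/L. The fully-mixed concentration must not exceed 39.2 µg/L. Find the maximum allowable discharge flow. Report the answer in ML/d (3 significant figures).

2.02 ML/d

0.90 µg/L = 0.0009 mg/L.
39.2 µg/L = 0.0392 mg/L.
Mass balance at complete mixing: C_std·(Q_w + Q_r) = Q_w·C_e + Q_r·C_b.
Rearranging, Q_w = Q_r·(C_std − C_b)/(C_e − C_std) = 0.575·(0.0392 − 0.0009) / (0.98 − 0.0392) = 0.02341 m³/s.
= 2.022 ML/d.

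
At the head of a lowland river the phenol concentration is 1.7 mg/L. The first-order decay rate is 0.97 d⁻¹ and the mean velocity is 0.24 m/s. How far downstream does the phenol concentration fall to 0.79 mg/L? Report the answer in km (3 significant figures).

16.4 km

From C = C₀·e^(−kt), t = ln(C₀/C)/k = ln(1.7/0.79)/0.97 = 0.7664/0.97 = 0.7901 d.
Distance = v·t = 0.24 m/s × 6.826e+04 s = 1.638e+04 m = 16.38 km.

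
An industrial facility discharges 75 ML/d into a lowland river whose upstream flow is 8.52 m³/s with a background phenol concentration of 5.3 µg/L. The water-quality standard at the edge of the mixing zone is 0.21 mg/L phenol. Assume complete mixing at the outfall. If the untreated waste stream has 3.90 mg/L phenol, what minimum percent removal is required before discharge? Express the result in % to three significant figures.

43.1 %

75 ML/d = 0.8681 m³/s.
5.3 µg/L = 0.0053 mg/L.
Mass balance: 0.21·9.388 = 0.8681·Cₑ + 8.52·0.0053.
Cₑ = (1.971 − 0.04516) / 0.8681 = 2.219 mg/L.
Required removal = 1 − 2.219/3.90 = 43.1 %.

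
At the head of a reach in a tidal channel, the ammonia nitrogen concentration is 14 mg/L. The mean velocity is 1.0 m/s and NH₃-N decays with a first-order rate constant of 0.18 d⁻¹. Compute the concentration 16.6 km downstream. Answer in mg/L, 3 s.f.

Travel time t = 16.6 km / 1.0 m/s = 1.66e+04/1.0 = 1.66e+04 s = 0.1921 d.
First-order decay: C = 14·exp(−0.18·0.1921) = 14·0.966 = 13.52 mg/L.

13.5 mg/L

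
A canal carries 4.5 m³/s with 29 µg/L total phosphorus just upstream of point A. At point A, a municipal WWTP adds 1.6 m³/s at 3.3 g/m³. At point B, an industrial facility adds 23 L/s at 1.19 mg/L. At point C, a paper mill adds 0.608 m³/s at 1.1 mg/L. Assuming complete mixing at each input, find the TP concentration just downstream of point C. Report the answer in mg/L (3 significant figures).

0.907 mg/L

29 µg/L = 0.029 mg/L.
After input A: C = (4.5·0.029 + 1.6·3.3) / 6.1 = 0.887 mg/L.
23 L/s = 0.023 m³/s.
After input B: C = (6.1·0.887 + 0.023·1.19) / 6.123 = 0.8881 mg/L.
After input C: C = (6.123·0.8881 + 0.608·1.1) / 6.731 = 0.9072 mg/L.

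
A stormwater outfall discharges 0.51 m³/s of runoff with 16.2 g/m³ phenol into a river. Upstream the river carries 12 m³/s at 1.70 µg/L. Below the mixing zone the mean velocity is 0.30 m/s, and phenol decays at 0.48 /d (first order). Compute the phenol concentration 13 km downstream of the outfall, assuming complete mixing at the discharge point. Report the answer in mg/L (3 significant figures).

0.520 mg/L

1.70 µg/L = 0.0017 mg/L.
After complete mixing, C₀ = (0.51·16.2 + 12·0.0017) / 12.51 = 0.6621 mg/L.
Travel time t = 1.3e+04 m / 0.30 m/s = 4.333e+04 s = 0.5015 d.
C = 0.6621·exp(−0.48·0.5015) = 0.6621·0.786 = 0.5204 mg/L.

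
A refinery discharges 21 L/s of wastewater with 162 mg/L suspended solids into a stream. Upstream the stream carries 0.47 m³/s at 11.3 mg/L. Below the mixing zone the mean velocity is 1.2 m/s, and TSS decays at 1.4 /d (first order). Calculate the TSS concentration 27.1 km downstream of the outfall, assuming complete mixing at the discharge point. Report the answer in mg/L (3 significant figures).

12.3 mg/L

21 L/s = 0.021 m³/s.
After complete mixing, C₀ = (0.021·162 + 0.47·11.3) / 0.491 = 17.75 mg/L.
Travel time t = 2.71e+04 m / 1.2 m/s = 2.258e+04 s = 0.2614 d.
C = 17.75·exp(−1.4·0.2614) = 17.75·0.6935 = 12.31 mg/L.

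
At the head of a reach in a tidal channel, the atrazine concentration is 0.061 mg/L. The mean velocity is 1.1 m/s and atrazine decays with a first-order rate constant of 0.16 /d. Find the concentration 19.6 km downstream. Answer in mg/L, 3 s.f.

Travel time t = 19.6 km / 1.1 m/s = 1.96e+04/1.1 = 1.782e+04 s = 0.2062 d.
First-order decay: C = 0.061·exp(−0.16·0.2062) = 0.061·0.9675 = 0.05902 mg/L.

0.0590 mg/L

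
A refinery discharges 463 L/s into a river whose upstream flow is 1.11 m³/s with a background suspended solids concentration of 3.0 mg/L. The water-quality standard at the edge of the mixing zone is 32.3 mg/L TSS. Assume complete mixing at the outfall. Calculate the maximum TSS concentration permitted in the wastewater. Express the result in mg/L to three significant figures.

103 mg/L

463 L/s = 0.463 m³/s.
Mass balance: 32.3·1.573 = 0.463·Cₑ + 1.11·3.
Cₑ = (50.81 − 3.33) / 0.463 = 102.5 mg/L.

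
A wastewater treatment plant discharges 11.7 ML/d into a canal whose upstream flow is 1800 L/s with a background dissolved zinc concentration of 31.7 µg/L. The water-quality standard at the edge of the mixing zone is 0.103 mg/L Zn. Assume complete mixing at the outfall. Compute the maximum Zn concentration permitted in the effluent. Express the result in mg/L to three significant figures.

11.7 ML/d = 0.1354 m³/s.
1800 L/s = 1.8 m³/s.
31.7 µg/L = 0.0317 mg/L.
Mass balance: 0.103·1.935 = 0.1354·Cₑ + 1.8·0.0317.
Cₑ = (0.1993 − 0.05706) / 0.1354 = 1.051 mg/L.

1.05 mg/L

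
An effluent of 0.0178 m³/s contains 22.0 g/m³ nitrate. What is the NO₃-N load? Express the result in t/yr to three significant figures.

Mass flux = Q·C = 0.0178 m³/s × 22 g/m³ = 0.3916 g/s.
= 0.3916 g/s × 31.56 = 12.36 t/yr.

12.4 t/yr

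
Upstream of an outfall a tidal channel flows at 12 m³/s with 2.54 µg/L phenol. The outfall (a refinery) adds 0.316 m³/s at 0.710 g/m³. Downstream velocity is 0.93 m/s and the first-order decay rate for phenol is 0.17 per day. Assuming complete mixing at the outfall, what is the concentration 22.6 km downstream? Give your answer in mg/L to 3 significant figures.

0.0197 mg/L

2.54 µg/L = 0.00254 mg/L.
After complete mixing, C₀ = (0.316·0.71 + 12·0.00254) / 12.32 = 0.02069 mg/L.
Travel time t = 2.26e+04 m / 0.93 m/s = 2.43e+04 s = 0.2813 d.
C = 0.02069·exp(−0.17·0.2813) = 0.02069·0.9533 = 0.01973 mg/L.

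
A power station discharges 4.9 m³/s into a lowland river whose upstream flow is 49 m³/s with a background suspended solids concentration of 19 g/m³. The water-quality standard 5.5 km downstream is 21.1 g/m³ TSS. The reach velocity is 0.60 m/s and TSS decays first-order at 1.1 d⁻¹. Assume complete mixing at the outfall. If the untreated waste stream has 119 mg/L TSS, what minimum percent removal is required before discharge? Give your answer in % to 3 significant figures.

40.5 %

Travel time to the compliance point: t = 5500/0.60 = 9167 s = 0.1061 d; decay factor exp(−1.1·0.1061) = 0.8898.
So the concentration just after mixing may be at most 21.1/0.8898 = 23.71 mg/L.
Mass balance: 23.71·53.9 = 4.9·Cₑ + 49·19.
Cₑ = (1278 − 931) / 4.9 = 70.83 mg/L.
Required removal = 1 − 70.83/119 = 40.48 %.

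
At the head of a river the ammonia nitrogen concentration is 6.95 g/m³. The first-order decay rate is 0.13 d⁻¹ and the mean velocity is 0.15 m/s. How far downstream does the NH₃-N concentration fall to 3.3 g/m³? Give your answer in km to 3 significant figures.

74.3 km

From C = C₀·e^(−kt), t = ln(C₀/C)/k = ln(6.95/3.3)/0.13 = 0.7448/0.13 = 5.729 d.
Distance = v·t = 0.15 m/s × 4.95e+05 s = 7.425e+04 m = 74.25 km.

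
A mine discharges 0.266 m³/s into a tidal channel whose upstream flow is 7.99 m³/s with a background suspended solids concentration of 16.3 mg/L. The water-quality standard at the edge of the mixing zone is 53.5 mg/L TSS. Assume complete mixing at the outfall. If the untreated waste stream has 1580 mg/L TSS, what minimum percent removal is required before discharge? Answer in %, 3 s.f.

Mass balance: 53.5·8.256 = 0.266·Cₑ + 7.99·16.3.
Cₑ = (441.7 − 130.2) / 0.266 = 1171 mg/L.
Required removal = 1 − 1171/1580 = 25.89 %.

25.9 %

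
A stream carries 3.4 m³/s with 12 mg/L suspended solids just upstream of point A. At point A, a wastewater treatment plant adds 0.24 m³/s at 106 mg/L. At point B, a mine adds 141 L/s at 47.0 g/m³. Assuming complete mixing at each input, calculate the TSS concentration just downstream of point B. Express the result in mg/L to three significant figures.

After input A: C = (3.4·12 + 0.24·106) / 3.64 = 18.2 mg/L.
141 L/s = 0.141 m³/s.
After input B: C = (3.64·18.2 + 0.141·47) / 3.781 = 19.27 mg/L.

19.3 mg/L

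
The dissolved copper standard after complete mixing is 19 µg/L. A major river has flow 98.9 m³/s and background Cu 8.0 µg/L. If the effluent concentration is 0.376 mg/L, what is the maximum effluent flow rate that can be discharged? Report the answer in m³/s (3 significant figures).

3.05 m³/s

8.0 µg/L = 0.008 mg/L.
19 µg/L = 0.019 mg/L.
Mass balance at complete mixing: C_std·(Q_w + Q_r) = Q_w·C_e + Q_r·C_b.
Rearranging, Q_w = Q_r·(C_std − C_b)/(C_e − C_std) = 98.9·(0.019 − 0.008) / (0.376 − 0.019) = 3.047 m³/s.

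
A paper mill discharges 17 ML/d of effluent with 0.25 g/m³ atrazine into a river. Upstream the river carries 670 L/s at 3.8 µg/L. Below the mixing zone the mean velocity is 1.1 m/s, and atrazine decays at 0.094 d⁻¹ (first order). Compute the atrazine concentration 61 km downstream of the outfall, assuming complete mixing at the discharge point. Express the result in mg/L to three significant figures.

0.0562 mg/L

17 ML/d = 0.1968 m³/s.
670 L/s = 0.67 m³/s.
3.8 µg/L = 0.0038 mg/L.
After complete mixing, C₀ = (0.1968·0.25 + 0.67·0.0038) / 0.8668 = 0.05969 mg/L.
Travel time t = 6.1e+04 m / 1.1 m/s = 5.545e+04 s = 0.6418 d.
C = 0.05969·exp(−0.094·0.6418) = 0.05969·0.9415 = 0.05619 mg/L.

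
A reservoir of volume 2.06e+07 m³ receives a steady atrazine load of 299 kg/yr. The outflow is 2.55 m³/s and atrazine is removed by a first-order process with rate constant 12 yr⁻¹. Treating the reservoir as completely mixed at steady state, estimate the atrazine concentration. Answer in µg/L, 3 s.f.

0.912 µg/L

Outflow Q = 2.55 m³/s × 3.156e+07 s/yr = 8.047e+07 m³/yr.
Steady-state CSTR mass balance: W = Q·C + k·V·C, so C = W/(Q + kV).
Q + kV = 8.047e+07 + 12·2.06e+07 = 3.277e+08 m³/yr.
C = 299/3.277e+08 = 9.125e-07 kg/m³ = 0.0009125 mg/L = 0.9125 µg/L.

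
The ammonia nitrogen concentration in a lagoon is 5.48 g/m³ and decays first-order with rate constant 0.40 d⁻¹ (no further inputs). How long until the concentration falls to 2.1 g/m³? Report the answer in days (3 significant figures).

2.40 d

t = ln(C₀/C)/k = ln(5.48/2.1)/0.40 = 0.9592/0.40 = 2.398 d.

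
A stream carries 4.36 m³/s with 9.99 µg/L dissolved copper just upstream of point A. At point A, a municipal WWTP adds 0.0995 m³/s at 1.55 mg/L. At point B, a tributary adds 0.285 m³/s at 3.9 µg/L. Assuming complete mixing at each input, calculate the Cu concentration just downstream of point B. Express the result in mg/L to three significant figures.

0.0419 mg/L

9.99 µg/L = 0.00999 mg/L.
After input A: C = (4.36·0.00999 + 0.0995·1.55) / 4.46 = 0.04435 mg/L.
3.9 µg/L = 0.0039 mg/L.
After input B: C = (4.46·0.04435 + 0.285·0.0039) / 4.745 = 0.04192 mg/L.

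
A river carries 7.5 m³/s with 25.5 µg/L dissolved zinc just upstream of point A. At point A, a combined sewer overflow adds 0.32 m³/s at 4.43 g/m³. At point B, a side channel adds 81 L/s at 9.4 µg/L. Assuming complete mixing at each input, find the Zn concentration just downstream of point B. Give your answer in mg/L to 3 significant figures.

25.5 µg/L = 0.0255 mg/L.
After input A: C = (7.5·0.0255 + 0.32·4.43) / 7.82 = 0.2057 mg/L.
81 L/s = 0.081 m³/s.
9.4 µg/L = 0.0094 mg/L.
After input B: C = (7.82·0.2057 + 0.081·0.0094) / 7.901 = 0.2037 mg/L.

0.204 mg/L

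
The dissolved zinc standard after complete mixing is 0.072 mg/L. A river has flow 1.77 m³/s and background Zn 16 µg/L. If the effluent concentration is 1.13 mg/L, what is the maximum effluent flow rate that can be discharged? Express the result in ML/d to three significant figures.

8.09 ML/d

16 µg/L = 0.016 mg/L.
Mass balance at complete mixing: C_std·(Q_w + Q_r) = Q_w·C_e + Q_r·C_b.
Rearranging, Q_w = Q_r·(C_std − C_b)/(C_e − C_std) = 1.77·(0.072 − 0.016) / (1.13 − 0.072) = 0.09369 m³/s.
= 8.094 ML/d.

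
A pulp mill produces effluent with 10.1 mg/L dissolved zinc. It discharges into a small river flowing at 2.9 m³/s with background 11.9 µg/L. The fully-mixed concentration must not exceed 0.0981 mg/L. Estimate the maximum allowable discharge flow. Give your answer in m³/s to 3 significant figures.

11.9 µg/L = 0.0119 mg/L.
Mass balance at complete mixing: C_std·(Q_w + Q_r) = Q_w·C_e + Q_r·C_b.
Rearranging, Q_w = Q_r·(C_std − C_b)/(C_e − C_std) = 2.9·(0.0981 − 0.0119) / (10.1 − 0.0981) = 0.02499 m³/s.

0.0250 m³/s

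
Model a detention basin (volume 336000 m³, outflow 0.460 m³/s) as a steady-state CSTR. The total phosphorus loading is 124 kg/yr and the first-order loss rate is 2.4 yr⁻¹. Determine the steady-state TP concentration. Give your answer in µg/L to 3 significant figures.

8.09 µg/L

Outflow Q = 0.460 m³/s × 3.156e+07 s/yr = 1.452e+07 m³/yr.
Steady-state CSTR mass balance: W = Q·C + k·V·C, so C = W/(Q + kV).
Q + kV = 1.452e+07 + 2.4·336000 = 1.532e+07 m³/yr.
C = 124/1.532e+07 = 8.092e-06 kg/m³ = 0.008092 mg/L = 8.092 µg/L.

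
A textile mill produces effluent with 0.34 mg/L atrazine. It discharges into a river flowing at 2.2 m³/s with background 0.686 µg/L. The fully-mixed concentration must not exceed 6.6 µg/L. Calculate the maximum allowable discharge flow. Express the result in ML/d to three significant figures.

0.686 µg/L = 0.000686 mg/L.
6.6 µg/L = 0.0066 mg/L.
Mass balance at complete mixing: C_std·(Q_w + Q_r) = Q_w·C_e + Q_r·C_b.
Rearranging, Q_w = Q_r·(C_std − C_b)/(C_e − C_std) = 2.2·(0.0066 − 0.000686) / (0.34 − 0.0066) = 0.03902 m³/s.
= 3.372 ML/d.

3.37 ML/d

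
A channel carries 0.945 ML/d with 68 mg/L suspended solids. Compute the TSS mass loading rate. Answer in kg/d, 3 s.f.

64.3 kg/d

0.945 ML/d = 0.01094 m³/s.
Mass flux = Q·C = 0.01094 m³/s × 68 g/m³ = 0.7437 g/s.
= 0.7437 g/s × 86.4 = 64.26 kg/d.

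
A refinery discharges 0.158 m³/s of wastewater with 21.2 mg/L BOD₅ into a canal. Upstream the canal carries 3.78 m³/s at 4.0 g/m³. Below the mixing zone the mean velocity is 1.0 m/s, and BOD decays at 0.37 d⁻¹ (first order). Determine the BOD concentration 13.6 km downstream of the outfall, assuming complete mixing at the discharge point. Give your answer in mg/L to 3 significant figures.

4.42 mg/L

After complete mixing, C₀ = (0.158·21.2 + 3.78·4) / 3.938 = 4.69 mg/L.
Travel time t = 1.36e+04 m / 1.0 m/s = 1.36e+04 s = 0.1574 d.
C = 4.69·exp(−0.37·0.1574) = 4.69·0.9434 = 4.425 mg/L.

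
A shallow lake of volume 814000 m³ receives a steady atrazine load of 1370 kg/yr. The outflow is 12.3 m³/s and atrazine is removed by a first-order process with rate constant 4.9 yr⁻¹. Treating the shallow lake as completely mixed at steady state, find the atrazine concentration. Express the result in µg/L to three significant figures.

3.49 µg/L

Outflow Q = 12.3 m³/s × 3.156e+07 s/yr = 3.882e+08 m³/yr.
Steady-state CSTR mass balance: W = Q·C + k·V·C, so C = W/(Q + kV).
Q + kV = 3.882e+08 + 4.9·814000 = 3.921e+08 m³/yr.
C = 1370/3.921e+08 = 3.494e-06 kg/m³ = 0.003494 mg/L = 3.494 µg/L.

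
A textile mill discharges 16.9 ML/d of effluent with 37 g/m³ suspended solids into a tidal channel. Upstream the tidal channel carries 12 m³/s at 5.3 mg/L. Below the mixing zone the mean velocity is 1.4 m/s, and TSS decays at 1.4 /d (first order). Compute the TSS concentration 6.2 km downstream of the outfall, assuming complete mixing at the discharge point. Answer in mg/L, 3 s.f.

5.41 mg/L

16.9 ML/d = 0.1956 m³/s.
After complete mixing, C₀ = (0.1956·37 + 12·5.3) / 12.2 = 5.808 mg/L.
Travel time t = 6200 m / 1.4 m/s = 4429 s = 0.05126 d.
C = 5.808·exp(−1.4·0.05126) = 5.808·0.9308 = 5.406 mg/L.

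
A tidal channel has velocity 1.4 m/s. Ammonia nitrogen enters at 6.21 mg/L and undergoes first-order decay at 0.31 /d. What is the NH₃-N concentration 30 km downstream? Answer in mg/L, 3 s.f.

5.75 mg/L

Travel time t = 30 km / 1.4 m/s = 3e+04/1.4 = 2.143e+04 s = 0.248 d.
First-order decay: C = 6.21·exp(−0.31·0.248) = 6.21·0.926 = 5.75 mg/L.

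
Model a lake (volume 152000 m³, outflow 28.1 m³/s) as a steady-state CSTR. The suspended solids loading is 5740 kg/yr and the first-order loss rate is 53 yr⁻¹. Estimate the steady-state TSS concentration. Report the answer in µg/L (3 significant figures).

Outflow Q = 28.1 m³/s × 3.156e+07 s/yr = 8.868e+08 m³/yr.
Steady-state CSTR mass balance: W = Q·C + k·V·C, so C = W/(Q + kV).
Q + kV = 8.868e+08 + 53·152000 = 8.948e+08 m³/yr.
C = 5740/8.948e+08 = 6.415e-06 kg/m³ = 0.006415 mg/L = 6.415 µg/L.

6.41 µg/L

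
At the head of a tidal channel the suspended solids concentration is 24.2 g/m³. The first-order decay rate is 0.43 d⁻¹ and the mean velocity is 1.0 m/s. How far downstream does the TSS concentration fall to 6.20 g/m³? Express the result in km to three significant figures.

From C = C₀·e^(−kt), t = ln(C₀/C)/k = ln(24.2/6.20)/0.43 = 1.362/0.43 = 3.167 d.
Distance = v·t = 1.0 m/s × 2.736e+05 s = 2.736e+05 m = 273.6 km.

274 km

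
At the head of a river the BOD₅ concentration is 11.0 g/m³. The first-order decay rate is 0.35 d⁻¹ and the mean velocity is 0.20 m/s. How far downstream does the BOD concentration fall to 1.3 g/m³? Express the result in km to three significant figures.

105 km

From C = C₀·e^(−kt), t = ln(C₀/C)/k = ln(11.0/1.3)/0.35 = 2.136/0.35 = 6.102 d.
Distance = v·t = 0.20 m/s × 5.272e+05 s = 1.054e+05 m = 105.4 km.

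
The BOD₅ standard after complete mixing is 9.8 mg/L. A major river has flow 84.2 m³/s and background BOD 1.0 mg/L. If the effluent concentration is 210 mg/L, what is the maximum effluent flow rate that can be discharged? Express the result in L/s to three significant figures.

Mass balance at complete mixing: C_std·(Q_w + Q_r) = Q_w·C_e + Q_r·C_b.
Rearranging, Q_w = Q_r·(C_std − C_b)/(C_e − C_std) = 84.2·(9.8 − 1) / (210 − 9.8) = 3.701 m³/s.
= 3701 L/s.

3700 L/s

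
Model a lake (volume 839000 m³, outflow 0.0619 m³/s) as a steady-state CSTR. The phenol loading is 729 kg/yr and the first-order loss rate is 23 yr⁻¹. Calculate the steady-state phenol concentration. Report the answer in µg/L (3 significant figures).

34.3 µg/L

Outflow Q = 0.0619 m³/s × 3.156e+07 s/yr = 1.953e+06 m³/yr.
Steady-state CSTR mass balance: W = Q·C + k·V·C, so C = W/(Q + kV).
Q + kV = 1.953e+06 + 23·839000 = 2.125e+07 m³/yr.
C = 729/2.125e+07 = 3.431e-05 kg/m³ = 0.03431 mg/L = 34.31 µg/L.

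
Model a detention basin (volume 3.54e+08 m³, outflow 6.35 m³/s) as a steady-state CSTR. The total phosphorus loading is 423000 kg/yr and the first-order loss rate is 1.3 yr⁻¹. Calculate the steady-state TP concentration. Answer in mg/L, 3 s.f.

0.640 mg/L

Outflow Q = 6.35 m³/s × 3.156e+07 s/yr = 2.004e+08 m³/yr.
Steady-state CSTR mass balance: W = Q·C + k·V·C, so C = W/(Q + kV).
Q + kV = 2.004e+08 + 1.3·3.54e+08 = 6.606e+08 m³/yr.
C = 423000/6.606e+08 = 0.0006403 kg/m³ = 0.6403 mg/L.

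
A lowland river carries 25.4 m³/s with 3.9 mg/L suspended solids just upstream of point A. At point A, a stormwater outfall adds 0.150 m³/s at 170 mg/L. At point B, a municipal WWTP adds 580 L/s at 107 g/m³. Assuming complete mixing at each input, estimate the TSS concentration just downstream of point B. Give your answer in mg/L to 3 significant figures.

7.14 mg/L

After input A: C = (25.4·3.9 + 0.15·170) / 25.55 = 4.875 mg/L.
580 L/s = 0.58 m³/s.
After input B: C = (25.55·4.875 + 0.58·107) / 26.13 = 7.142 mg/L.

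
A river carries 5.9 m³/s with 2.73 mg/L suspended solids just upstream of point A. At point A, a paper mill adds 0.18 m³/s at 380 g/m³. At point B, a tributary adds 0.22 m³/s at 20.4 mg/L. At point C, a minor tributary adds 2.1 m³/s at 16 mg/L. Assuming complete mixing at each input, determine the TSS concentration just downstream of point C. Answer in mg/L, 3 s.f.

After input A: C = (5.9·2.73 + 0.18·380) / 6.08 = 13.9 mg/L.
After input B: C = (6.08·13.9 + 0.22·20.4) / 6.3 = 14.13 mg/L.
After input C: C = (6.3·14.13 + 2.1·16) / 8.4 = 14.59 mg/L.

14.6 mg/L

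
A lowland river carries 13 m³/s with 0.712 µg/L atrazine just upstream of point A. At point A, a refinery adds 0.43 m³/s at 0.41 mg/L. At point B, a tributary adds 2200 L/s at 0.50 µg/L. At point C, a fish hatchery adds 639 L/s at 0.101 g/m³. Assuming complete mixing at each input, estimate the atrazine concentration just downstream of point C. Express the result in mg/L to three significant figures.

0.0154 mg/L

0.712 µg/L = 0.000712 mg/L.
After input A: C = (13·0.000712 + 0.43·0.41) / 13.43 = 0.01382 mg/L.
2200 L/s = 2.2 m³/s.
0.50 µg/L = 0.0005 mg/L.
After input B: C = (13.43·0.01382 + 2.2·0.0005) / 15.63 = 0.01194 mg/L.
639 L/s = 0.639 m³/s.
After input C: C = (15.63·0.01194 + 0.639·0.101) / 16.27 = 0.01544 mg/L.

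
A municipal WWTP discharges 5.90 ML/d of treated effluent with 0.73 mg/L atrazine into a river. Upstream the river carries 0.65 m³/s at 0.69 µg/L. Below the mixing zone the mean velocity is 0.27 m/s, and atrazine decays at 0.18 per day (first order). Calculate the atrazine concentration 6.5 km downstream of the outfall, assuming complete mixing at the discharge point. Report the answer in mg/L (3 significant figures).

5.90 ML/d = 0.06829 m³/s.
0.69 µg/L = 0.00069 mg/L.
After complete mixing, C₀ = (0.06829·0.73 + 0.65·0.00069) / 0.7183 = 0.07002 mg/L.
Travel time t = 6500 m / 0.27 m/s = 2.407e+04 s = 0.2786 d.
C = 0.07002·exp(−0.18·0.2786) = 0.07002·0.9511 = 0.0666 mg/L.

0.0666 mg/L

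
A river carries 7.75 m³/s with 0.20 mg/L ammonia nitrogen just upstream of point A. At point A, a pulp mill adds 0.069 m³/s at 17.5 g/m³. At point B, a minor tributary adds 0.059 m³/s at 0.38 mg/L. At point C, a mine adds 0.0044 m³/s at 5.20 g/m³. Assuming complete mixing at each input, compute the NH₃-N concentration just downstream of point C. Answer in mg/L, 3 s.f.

After input A: C = (7.75·0.2 + 0.069·17.5) / 7.819 = 0.3527 mg/L.
After input B: C = (7.819·0.3527 + 0.059·0.38) / 7.878 = 0.3529 mg/L.
After input C: C = (7.878·0.3529 + 0.0044·5.2) / 7.882 = 0.3556 mg/L.

0.356 mg/L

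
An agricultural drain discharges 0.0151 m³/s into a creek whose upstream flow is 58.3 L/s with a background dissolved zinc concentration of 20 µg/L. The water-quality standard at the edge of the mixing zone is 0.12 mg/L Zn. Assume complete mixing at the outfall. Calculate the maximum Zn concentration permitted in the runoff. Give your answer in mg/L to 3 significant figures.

58.3 L/s = 0.0583 m³/s.
20 µg/L = 0.02 mg/L.
Mass balance: 0.12·0.0734 = 0.0151·Cₑ + 0.0583·0.02.
Cₑ = (0.008808 − 0.001166) / 0.0151 = 0.5061 mg/L.

0.506 mg/L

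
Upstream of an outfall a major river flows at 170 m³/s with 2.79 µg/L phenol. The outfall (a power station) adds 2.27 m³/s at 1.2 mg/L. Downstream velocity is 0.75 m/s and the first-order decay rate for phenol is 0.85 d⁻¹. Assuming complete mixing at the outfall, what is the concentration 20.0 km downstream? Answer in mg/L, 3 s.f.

2.79 µg/L = 0.00279 mg/L.
After complete mixing, C₀ = (2.27·1.2 + 170·0.00279) / 172.3 = 0.01857 mg/L.
Travel time t = 2e+04 m / 0.75 m/s = 2.667e+04 s = 0.3086 d.
C = 0.01857·exp(−0.85·0.3086) = 0.01857·0.7692 = 0.01428 mg/L.

0.0143 mg/L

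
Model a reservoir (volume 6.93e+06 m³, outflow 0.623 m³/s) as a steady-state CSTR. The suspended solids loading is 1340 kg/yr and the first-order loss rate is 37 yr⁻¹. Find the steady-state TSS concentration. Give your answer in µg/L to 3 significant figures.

4.85 µg/L

Outflow Q = 0.623 m³/s × 3.156e+07 s/yr = 1.966e+07 m³/yr.
Steady-state CSTR mass balance: W = Q·C + k·V·C, so C = W/(Q + kV).
Q + kV = 1.966e+07 + 37·6.93e+06 = 2.761e+08 m³/yr.
C = 1340/2.761e+08 = 4.854e-06 kg/m³ = 0.004854 mg/L = 4.854 µg/L.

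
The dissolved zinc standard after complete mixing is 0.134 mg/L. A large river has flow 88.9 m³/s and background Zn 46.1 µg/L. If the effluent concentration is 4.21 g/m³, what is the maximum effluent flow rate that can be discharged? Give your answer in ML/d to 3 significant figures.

46.1 µg/L = 0.0461 mg/L.
Mass balance at complete mixing: C_std·(Q_w + Q_r) = Q_w·C_e + Q_r·C_b.
Rearranging, Q_w = Q_r·(C_std − C_b)/(C_e − C_std) = 88.9·(0.134 − 0.0461) / (4.21 − 0.134) = 1.917 m³/s.
= 165.6 ML/d.

166 ML/d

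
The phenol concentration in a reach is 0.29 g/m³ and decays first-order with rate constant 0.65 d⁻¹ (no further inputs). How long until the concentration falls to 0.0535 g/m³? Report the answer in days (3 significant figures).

2.60 d

t = ln(C₀/C)/k = ln(0.29/0.0535)/0.65 = 1.69/0.65 = 2.6 d.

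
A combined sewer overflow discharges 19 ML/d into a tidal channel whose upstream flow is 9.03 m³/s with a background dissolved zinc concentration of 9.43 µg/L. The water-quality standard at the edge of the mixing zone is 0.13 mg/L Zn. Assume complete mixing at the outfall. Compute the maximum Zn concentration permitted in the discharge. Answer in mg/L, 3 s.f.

5.08 mg/L

19 ML/d = 0.2199 m³/s.
9.43 µg/L = 0.00943 mg/L.
Mass balance: 0.13·9.25 = 0.2199·Cₑ + 9.03·0.00943.
Cₑ = (1.202 − 0.08515) / 0.2199 = 5.081 mg/L.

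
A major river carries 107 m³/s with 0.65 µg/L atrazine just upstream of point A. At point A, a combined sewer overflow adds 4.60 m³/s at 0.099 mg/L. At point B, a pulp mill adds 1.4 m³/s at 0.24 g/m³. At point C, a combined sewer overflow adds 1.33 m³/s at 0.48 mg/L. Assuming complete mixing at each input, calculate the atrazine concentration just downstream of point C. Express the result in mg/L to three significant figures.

0.0131 mg/L

0.65 µg/L = 0.00065 mg/L.
After input A: C = (107·0.00065 + 4.6·0.099) / 111.6 = 0.004704 mg/L.
After input B: C = (111.6·0.004704 + 1.4·0.24) / 113 = 0.007619 mg/L.
After input C: C = (113·0.007619 + 1.33·0.48) / 114.3 = 0.01311 mg/L.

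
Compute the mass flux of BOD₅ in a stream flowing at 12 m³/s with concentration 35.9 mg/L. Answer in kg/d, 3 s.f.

37200 kg/d

Mass flux = Q·C = 12 m³/s × 35.9 g/m³ = 430.8 g/s.
= 430.8 g/s × 86.4 = 3.722e+04 kg/d.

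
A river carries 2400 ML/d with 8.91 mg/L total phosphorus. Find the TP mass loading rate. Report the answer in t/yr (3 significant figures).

7810 t/yr

2400 ML/d = 27.78 m³/s.
Mass flux = Q·C = 27.78 m³/s × 8.91 g/m³ = 247.5 g/s.
= 247.5 g/s × 31.56 = 7811 t/yr.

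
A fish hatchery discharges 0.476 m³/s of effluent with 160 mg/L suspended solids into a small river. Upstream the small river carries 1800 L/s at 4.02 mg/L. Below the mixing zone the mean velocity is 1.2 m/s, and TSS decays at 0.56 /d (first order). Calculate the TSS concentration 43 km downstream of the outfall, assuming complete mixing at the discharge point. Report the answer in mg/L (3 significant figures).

29.0 mg/L

1800 L/s = 1.8 m³/s.
After complete mixing, C₀ = (0.476·160 + 1.8·4.02) / 2.276 = 36.64 mg/L.
Travel time t = 4.3e+04 m / 1.2 m/s = 3.583e+04 s = 0.4147 d.
C = 36.64·exp(−0.56·0.4147) = 36.64·0.7927 = 29.05 mg/L.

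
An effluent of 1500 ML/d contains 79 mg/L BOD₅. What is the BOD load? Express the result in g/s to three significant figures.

1500 ML/d = 17.36 m³/s.
Mass flux = Q·C = 17.36 m³/s × 79 g/m³ = 1372 g/s.

1370 g/s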